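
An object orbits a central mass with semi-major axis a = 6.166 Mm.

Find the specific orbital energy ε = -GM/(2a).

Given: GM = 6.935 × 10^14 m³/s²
a = 6.166 Mm = 6.166 × 10^6 m
GM = 6.935 × 10^14 m³/s²
2a = 1.2332 × 10^7 m
ε = −GM/(2a) = -5.62358 × 10^7 J/kg ≈ -56.24 MJ/kg

Final answer: -56.24 MJ/kg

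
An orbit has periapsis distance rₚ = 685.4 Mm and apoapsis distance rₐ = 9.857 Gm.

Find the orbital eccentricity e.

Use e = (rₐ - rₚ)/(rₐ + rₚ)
rₚ = 685.4 Mm = 6.854 × 10^8 m
rₐ = 9.857 Gm = 9.857 × 10^9 m
rₐ − rₚ = 9.1716 × 10^9 m
rₐ + rₚ = 1.05424 × 10^10 m
e = (rₐ − rₚ)/(rₐ + rₚ) = 0.869973

Final answer: e = 0.87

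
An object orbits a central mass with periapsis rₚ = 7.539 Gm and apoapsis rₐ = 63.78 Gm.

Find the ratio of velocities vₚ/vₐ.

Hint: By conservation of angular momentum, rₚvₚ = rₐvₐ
rₚ = 7.539 Gm = 7.539 × 10^9 m
rₐ = 63.78 Gm = 6.378 × 10^10 m
rₚvₚ = rₐvₐ  ⇒  vₚ/vₐ = rₐ/rₚ
vₚ/vₐ = (6.378 × 10^10) / (7.539 × 10^9) = 8.46001

Final answer: vₚ/vₐ = 8.46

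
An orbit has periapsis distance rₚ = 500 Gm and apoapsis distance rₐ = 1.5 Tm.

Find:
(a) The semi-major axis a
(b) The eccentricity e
rₚ = 500 Gm = 5 × 10^11 m
rₐ = 1.5 Tm = 1.5 × 10^12 m
(a) a = (rₚ + rₐ)/2 = 1 × 10^12 m ≈ 1 Tm
(b) e = (rₐ − rₚ)/(rₐ + rₚ) = (1 × 10^12) / (2 × 10^12) = 0.5

Final answer:
(a) a = 1 Tm
(b) e = 0.5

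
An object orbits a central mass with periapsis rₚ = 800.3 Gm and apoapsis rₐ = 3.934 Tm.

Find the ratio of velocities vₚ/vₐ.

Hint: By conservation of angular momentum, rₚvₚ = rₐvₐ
rₚ = 800.3 Gm = 8.003 × 10^11 m
rₐ = 3.934 Tm = 3.934 × 10^12 m
rₚvₚ = rₐvₐ  ⇒  vₚ/vₐ = rₐ/rₚ
vₚ/vₐ = (3.934 × 10^12) / (8.003 × 10^11) = 4.91566

Final answer: vₚ/vₐ = 4.916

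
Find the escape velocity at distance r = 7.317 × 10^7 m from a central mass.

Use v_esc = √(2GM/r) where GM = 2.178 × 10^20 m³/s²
r = 7.317 × 10^7 m
GM = 2.178 × 10^20 m³/s²
2GM/r = 2 × (2.178 × 10^20) / (7.317 × 10^7) = 5.95326 × 10^12 m²/s²
v_esc = √(2GM/r) = 2.43993 × 10^6 m/s ≈ 2440 km/s

Final answer: 2440 km/s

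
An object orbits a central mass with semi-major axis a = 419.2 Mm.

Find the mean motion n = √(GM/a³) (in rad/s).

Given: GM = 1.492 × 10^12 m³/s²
a = 419.2 Mm = 4.192 × 10^8 m
GM = 1.492 × 10^12 m³/s²
a³ = 7.36654 × 10^25 m³
GM/a³ = (1.492 × 10^12) / (7.36654 × 10^25) = 2.02537 × 10^-14 s⁻²
n = √(GM/a³) = 1.42316 × 10^-7 rad/s ≈ 1.423 × 10^-7 rad/s

Final answer: n = 1.423 × 10^-7 rad/s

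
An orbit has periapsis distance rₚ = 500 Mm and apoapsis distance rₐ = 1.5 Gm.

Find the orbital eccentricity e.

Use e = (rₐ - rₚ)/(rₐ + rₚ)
rₚ = 500 Mm = 5 × 10^8 m
rₐ = 1.5 Gm = 1.5 × 10^9 m
rₐ − rₚ = 1 × 10^9 m
rₐ + rₚ = 2 × 10^9 m
e = (rₐ − rₚ)/(rₐ + rₚ) = 0.5

Final answer: e = 0.5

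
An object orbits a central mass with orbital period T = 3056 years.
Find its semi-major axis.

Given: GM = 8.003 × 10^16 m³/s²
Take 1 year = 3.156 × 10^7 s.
T = 3056 years = 9.64474 × 10^10 s
GM = 8.003 × 10^16 m³/s²
Kepler's third law: a³ = GM T² / (4π²)
T² = 9.30209 × 10^21 s²
a³ = (8.003 × 10^16) × (9.30209 × 10^21) / (4π²) = 1.88571 × 10^37 m³
a = (a³)^(1/3) = 2.66169 × 10^12 m ≈ 2.662 Tm

Final answer: 2.662 Tm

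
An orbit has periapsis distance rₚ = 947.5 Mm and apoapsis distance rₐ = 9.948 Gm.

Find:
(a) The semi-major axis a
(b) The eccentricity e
rₚ = 947.5 Mm = 9.475 × 10^8 m
rₐ = 9.948 Gm = 9.948 × 10^9 m
(a) a = (rₚ + rₐ)/2 = 5.44775 × 10^9 m ≈ 5.448 Gm
(b) e = (rₐ − rₚ)/(rₐ + rₚ) = (9.0005 × 10^9) / (1.08955 × 10^10) = 0.826075

Final answer:
(a) a = 5.448 Gm
(b) e = 0.8261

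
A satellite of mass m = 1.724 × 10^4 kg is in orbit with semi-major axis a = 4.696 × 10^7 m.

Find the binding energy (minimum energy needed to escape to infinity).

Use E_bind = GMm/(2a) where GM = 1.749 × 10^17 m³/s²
a = 4.696 × 10^7 m
GM = 1.749 × 10^17 m³/s²
m = 1.724 × 10^4 kg
GMm = 1.749 × 10^17 × 17240 = 3.01528 × 10^21 m³·kg/s²
2a = 9.392 × 10^7 m
E_bind = GMm/(2a) = 3.21047 × 10^13 J ≈ 32.1 TJ

Final answer: 32.1 TJ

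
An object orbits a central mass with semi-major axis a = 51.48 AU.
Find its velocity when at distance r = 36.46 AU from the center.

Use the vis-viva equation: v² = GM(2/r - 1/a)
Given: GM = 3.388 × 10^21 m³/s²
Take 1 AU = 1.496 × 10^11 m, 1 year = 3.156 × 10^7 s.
a = 51.48 AU = 7.70141 × 10^12 m
r = 36.46 AU = 5.45442 × 10^12 m
GM = 3.388 × 10^21 m³/s²
2/r − 1/a = 3.66675 × 10^-13 − 1.29846 × 10^-13 = 2.36829 × 10^-13 m⁻¹
v² = GM (2/r − 1/a) = 8.02377 × 10^8 m²/s²
v = 28326.3 m/s ≈ 5.976 AU/year

Final answer: 5.976 AU/year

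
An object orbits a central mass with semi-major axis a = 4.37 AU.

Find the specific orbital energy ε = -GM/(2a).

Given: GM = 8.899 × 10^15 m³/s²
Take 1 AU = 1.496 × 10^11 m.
a = 4.37 AU = 6.53752 × 10^11 m
GM = 8.899 × 10^15 m³/s²
2a = 1.3075 × 10^12 m
ε = −GM/(2a) = -6806.1 J/kg ≈ -6.806 kJ/kg

Final answer: -6.806 kJ/kg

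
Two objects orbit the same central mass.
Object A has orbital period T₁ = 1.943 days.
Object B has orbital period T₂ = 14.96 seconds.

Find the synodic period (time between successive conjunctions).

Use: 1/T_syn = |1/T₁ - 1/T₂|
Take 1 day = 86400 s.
T₁ = 1.943 days = 167875 s
T₂ = 14.96 seconds
1/T₁ = 5.95681 × 10^-6 s⁻¹
1/T₂ = 0.0668449 s⁻¹
|1/T₁ − 1/T₂| = 0.066839 s⁻¹
T_syn = 1 / |1/T₁ − 1/T₂| = 14.9613 s ≈ 14.96 seconds

Final answer: T_syn = 14.96 seconds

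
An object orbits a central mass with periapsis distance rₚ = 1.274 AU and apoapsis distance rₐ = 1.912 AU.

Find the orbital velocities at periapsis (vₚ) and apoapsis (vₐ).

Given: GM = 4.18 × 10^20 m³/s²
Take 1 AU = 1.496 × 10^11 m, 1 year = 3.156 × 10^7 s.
rₚ = 1.274 AU = 1.9059 × 10^11 m
rₐ = 1.912 AU = 2.86035 × 10^11 m
GM = 4.18 × 10^20 m³/s²
a = (rₚ + rₐ)/2 = 2.38313 × 10^11 m
Vis-viva: v² = GM (2/r − 1/a)
vₚ² = 4.18 × 10^20 × (1.04937 × 10^-11 − 4.19617 × 10^-12) = 2.63237 × 10^9 m²/s²
vₚ = 51306.7 m/s ≈ 10.82 AU/year
vₐ² = 4.18 × 10^20 × (6.99215 × 10^-12 − 4.19617 × 10^-12) = 1.16872 × 10^9 m²/s²
vₐ = 34186.5 m/s ≈ 7.212 AU/year

Final answer: vₚ = 10.82 AU/year, vₐ = 7.212 AU/year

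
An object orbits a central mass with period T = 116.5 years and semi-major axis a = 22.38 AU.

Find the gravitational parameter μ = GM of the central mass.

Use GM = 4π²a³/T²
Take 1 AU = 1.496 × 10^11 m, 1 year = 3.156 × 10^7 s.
T = 116.5 years = 3.67674 × 10^9 s
a = 22.38 AU = 3.34805 × 10^12 m
a³ = 3.75297 × 10^37 m³
T² = 1.35184 × 10^19 s²
GM = 4π² × (3.75297 × 10^37) / (1.35184 × 10^19) = 1.096 × 10^20 m³/s²
GM ≈ 1.096 × 10^20 m³/s²

Final answer: GM = 1.096 × 10^20 m³/s²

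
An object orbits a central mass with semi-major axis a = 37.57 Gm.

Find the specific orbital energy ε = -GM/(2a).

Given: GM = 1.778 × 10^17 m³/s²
a = 37.57 Gm = 3.757 × 10^10 m
GM = 1.778 × 10^17 m³/s²
2a = 7.514 × 10^10 m
ε = −GM/(2a) = -2.36625 × 10^6 J/kg ≈ -2.366 MJ/kg

Final answer: -2.366 MJ/kg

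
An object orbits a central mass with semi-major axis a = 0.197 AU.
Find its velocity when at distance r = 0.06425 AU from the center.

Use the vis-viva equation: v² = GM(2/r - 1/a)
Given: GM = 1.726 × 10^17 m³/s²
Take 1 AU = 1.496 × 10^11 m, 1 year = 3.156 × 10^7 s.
a = 0.197 AU = 2.94712 × 10^10 m
r = 0.06425 AU = 9.6118 × 10^9 m
GM = 1.726 × 10^17 m³/s²
2/r − 1/a = 2.08078 × 10^-10 − 3.39314 × 10^-11 = 1.74146 × 10^-10 m⁻¹
v² = GM (2/r − 1/a) = 3.00576 × 10^7 m²/s²
v = 5482.48 m/s ≈ 1.157 AU/year

Final answer: 1.157 AU/year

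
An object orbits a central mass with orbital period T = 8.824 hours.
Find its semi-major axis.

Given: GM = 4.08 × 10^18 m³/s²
T = 8.824 hours = 31766.4 s
GM = 4.08 × 10^18 m³/s²
Kepler's third law: a³ = GM T² / (4π²)
T² = 1.0091 × 10^9 s²
a³ = (4.08 × 10^18) × (1.0091 × 10^9) / (4π²) = 1.04289 × 10^26 m³
a = (a³)^(1/3) = 4.70701 × 10^8 m ≈ 4.707 × 10^8 m

Final answer: 4.707 × 10^8 m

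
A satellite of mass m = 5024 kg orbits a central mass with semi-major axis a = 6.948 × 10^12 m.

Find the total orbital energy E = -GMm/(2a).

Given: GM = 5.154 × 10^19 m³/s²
a = 6.948 × 10^12 m
GM = 5.154 × 10^19 m³/s²
2a = 1.3896 × 10^13 m
GMm = 5.154 × 10^19 × 5024 = 2.58937 × 10^23 m³·kg/s²
E = −GMm/(2a) = -1.86339 × 10^10 J ≈ -18.63 GJ

Final answer: -18.63 GJ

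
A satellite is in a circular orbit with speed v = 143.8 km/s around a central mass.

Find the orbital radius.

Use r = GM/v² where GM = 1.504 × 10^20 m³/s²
v = 143.8 km/s = 143800 m/s
GM = 1.504 × 10^20 m³/s²
v² = 2.06784 × 10^10 m²/s²
r = GM/v² = (1.504 × 10^20) / (2.06784 × 10^10) = 7.27328 × 10^9 m ≈ 7.273 × 10^9 m

Final answer: 7.273 × 10^9 m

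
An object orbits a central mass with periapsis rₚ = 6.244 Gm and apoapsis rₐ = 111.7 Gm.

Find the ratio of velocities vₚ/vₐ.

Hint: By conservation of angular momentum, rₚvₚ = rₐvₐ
rₚ = 6.244 Gm = 6.244 × 10^9 m
rₐ = 111.7 Gm = 1.117 × 10^11 m
rₚvₚ = rₐvₐ  ⇒  vₚ/vₐ = rₐ/rₚ
vₚ/vₐ = (1.117 × 10^11) / (6.244 × 10^9) = 17.8892

Final answer: vₚ/vₐ = 17.89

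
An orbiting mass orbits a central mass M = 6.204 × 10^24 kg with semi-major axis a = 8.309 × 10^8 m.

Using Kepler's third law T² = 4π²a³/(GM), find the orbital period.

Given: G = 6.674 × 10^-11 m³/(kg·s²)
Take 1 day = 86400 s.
M = 6.204 × 10^24 kg
GM = G × M = 6.674 × 10^-11 × 6.204 × 10^24 = 4.14055 × 10^14 m³/s²
a = 8.309 × 10^8 m
a³ = 5.73649 × 10^26 m³
T = 2π √(a³/GM) = 2π √((5.73649 × 10^26) / (4.14055 × 10^14)) = 2π × 1.17705 × 10^6 s
T = 7.39561 × 10^6 s ≈ 85.6 days

Final answer: 85.6 days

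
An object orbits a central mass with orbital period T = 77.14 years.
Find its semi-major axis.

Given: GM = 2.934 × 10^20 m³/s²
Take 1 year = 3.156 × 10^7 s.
T = 77.14 years = 2.43454 × 10^9 s
GM = 2.934 × 10^20 m³/s²
Kepler's third law: a³ = GM T² / (4π²)
T² = 5.92698 × 10^18 s²
a³ = (2.934 × 10^20) × (5.92698 × 10^18) / (4π²) = 4.40488 × 10^37 m³
a = (a³)^(1/3) = 3.53165 × 10^12 m ≈ 3.532 Tm

Final answer: 3.532 Tm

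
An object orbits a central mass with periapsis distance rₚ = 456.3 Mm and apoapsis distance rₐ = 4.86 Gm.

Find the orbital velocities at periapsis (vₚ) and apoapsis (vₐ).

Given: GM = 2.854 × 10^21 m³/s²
rₚ = 456.3 Mm = 4.563 × 10^8 m
rₐ = 4.86 Gm = 4.86 × 10^9 m
GM = 2.854 × 10^21 m³/s²
a = (rₚ + rₐ)/2 = 2.65815 × 10^9 m
Vis-viva: v² = GM (2/r − 1/a)
vₚ² = 2.854 × 10^21 × (4.38308 × 10^-9 − 3.76201 × 10^-10) = 1.14356 × 10^13 m²/s²
vₚ = 3.38166 × 10^6 m/s ≈ 3382 km/s
vₐ² = 2.854 × 10^21 × (4.11523 × 10^-10 − 3.76201 × 10^-10) = 1.00807 × 10^11 m²/s²
vₐ = 317500 m/s ≈ 317.5 km/s

Final answer: vₚ = 3382 km/s, vₐ = 317.5 km/s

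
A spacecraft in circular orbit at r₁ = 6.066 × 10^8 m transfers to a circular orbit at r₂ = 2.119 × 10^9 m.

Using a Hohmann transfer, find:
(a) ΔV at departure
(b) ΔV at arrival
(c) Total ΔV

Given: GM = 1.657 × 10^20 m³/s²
r₁ = 6.066 × 10^8 m
r₂ = 2.119 × 10^9 m
GM = 1.657 × 10^20 m³/s²
Transfer ellipse: a_t = (r₁ + r₂)/2 = 1.3628 × 10^9 m
Circular speed at r₁: v₁ = √(GM/r₁) = 522649 m/s
Transfer speed at r₁ (periapsis): v₁ₜ = √(GM(2/r₁ − 1/a_t)) = 651718 m/s
(a) ΔV₁ = v₁ₜ − v₁ = 129069 m/s ≈ 129.1 km/s
Circular speed at r₂: v₂ = √(GM/r₂) = 279638 m/s
Transfer speed at r₂ (apoapsis): v₂ₜ = √(GM(2/r₂ − 1/a_t)) = 186565 m/s
(b) ΔV₂ = v₂ − v₂ₜ = 93072.4 m/s ≈ 93.07 km/s
(c) ΔV_total = ΔV₁ + ΔV₂ = 222141 m/s ≈ 222.1 km/s

Final answer:
(a) ΔV₁ = 129.1 km/s
(b) ΔV₂ = 93.07 km/s
(c) ΔV_total = 222.1 km/s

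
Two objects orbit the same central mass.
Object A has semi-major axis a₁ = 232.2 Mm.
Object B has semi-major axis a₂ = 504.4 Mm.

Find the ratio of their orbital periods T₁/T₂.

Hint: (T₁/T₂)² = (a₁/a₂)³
a₁ = 232.2 Mm = 2.322 × 10^8 m
a₂ = 504.4 Mm = 5.044 × 10^8 m
a₁/a₂ = 0.460349
T₁/T₂ = (a₁/a₂)^(3/2) = (0.460349)^1.5 = 0.312342

Final answer: T₁/T₂ = 0.3123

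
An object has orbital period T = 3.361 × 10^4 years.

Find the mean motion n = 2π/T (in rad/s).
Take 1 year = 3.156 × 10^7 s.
T = 3.361 × 10^4 years = 1.06073 × 10^12 s
n = 2π / (1.06073 × 10^12 s) = 5.92345 × 10^-12 rad/s ≈ 5.923 × 10^-12 rad/s

Final answer: n = 5.923 × 10^-12 rad/s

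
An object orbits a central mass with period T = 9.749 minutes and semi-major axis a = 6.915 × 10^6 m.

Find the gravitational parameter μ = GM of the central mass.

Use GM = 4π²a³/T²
T = 9.749 minutes = 584.94 s
a = 6.915 × 10^6 m
a³ = 3.30656 × 10^20 m³
T² = 342155 s²
GM = 4π² × (3.30656 × 10^20) / 342155 = 3.81517 × 10^16 m³/s²
GM ≈ 3.815 × 10^16 m³/s²

Final answer: GM = 3.815 × 10^16 m³/s²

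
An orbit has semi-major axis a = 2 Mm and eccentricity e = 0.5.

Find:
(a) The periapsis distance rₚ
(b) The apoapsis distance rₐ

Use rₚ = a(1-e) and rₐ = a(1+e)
a = 2 Mm = 2 × 10^6 m
e = 0.5:  1 − e = 0.5,  1 + e = 1.5
(a) rₚ = a(1 − e) = 2 × 10^6 m × 0.5 = 1 × 10^6 m ≈ 1 Mm
(b) rₐ = a(1 + e) = 2 × 10^6 m × 1.5 = 3 × 10^6 m ≈ 3 Mm

Final answer:
(a) rₚ = 1 Mm
(b) rₐ = 3 Mm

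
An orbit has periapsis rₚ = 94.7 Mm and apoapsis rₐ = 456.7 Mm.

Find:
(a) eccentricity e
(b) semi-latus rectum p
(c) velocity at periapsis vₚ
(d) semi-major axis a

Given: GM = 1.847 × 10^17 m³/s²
rₚ = 94.7 Mm = 9.47 × 10^7 m
rₐ = 456.7 Mm = 4.567 × 10^8 m
GM = 1.847 × 10^17 m³/s²
a = (rₚ + rₐ)/2 = 2.757 × 10^8 m
e = (rₐ − rₚ)/(rₐ + rₚ) = (3.62 × 10^8) / (5.514 × 10^8) = 0.656511
(a) e = 0.656511 ≈ 0.6565
(b) 1 − e² = 0.568994;  p = a(1 − e²) = 2.757 × 10^8 × 0.568994 = 1.56872 × 10^8 m ≈ 156.9 Mm
(c) vₚ² = GM (2/rₚ − 1/a) = 1.847 × 10^17 × (2.11193 × 10^-8 − 3.62713 × 10^-9) = 3.23081 × 10^9 m²/s²;  vₚ = 56840.2 m/s ≈ 56.84 km/s
(d) a = 2.757 × 10^8 m ≈ 275.7 Mm

Final answer:
(a) eccentricity e = 0.6565
(b) semi-latus rectum p = 156.9 Mm
(c) velocity at periapsis vₚ = 56.84 km/s
(d) semi-major axis a = 275.7 Mm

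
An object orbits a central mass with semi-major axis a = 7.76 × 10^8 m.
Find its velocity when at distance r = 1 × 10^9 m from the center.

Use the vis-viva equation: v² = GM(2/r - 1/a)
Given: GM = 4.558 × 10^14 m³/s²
a = 7.76 × 10^8 m
r = 1 × 10^9 m
GM = 4.558 × 10^14 m³/s²
2/r − 1/a = 2 × 10^-9 − 1.28866 × 10^-9 = 7.1134 × 10^-10 m⁻¹
v² = GM (2/r − 1/a) = 324229 m²/s²
v = 569.411 m/s ≈ 569.4 m/s

Final answer: 569.4 m/s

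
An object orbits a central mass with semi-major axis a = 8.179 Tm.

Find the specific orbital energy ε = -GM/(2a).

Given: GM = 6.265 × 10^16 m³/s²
a = 8.179 Tm = 8.179 × 10^12 m
GM = 6.265 × 10^16 m³/s²
2a = 1.6358 × 10^13 m
ε = −GM/(2a) = -3829.93 J/kg ≈ -3.83 kJ/kg

Final answer: -3.83 kJ/kg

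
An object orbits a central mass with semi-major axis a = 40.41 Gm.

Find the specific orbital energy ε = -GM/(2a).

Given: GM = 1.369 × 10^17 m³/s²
a = 40.41 Gm = 4.041 × 10^10 m
GM = 1.369 × 10^17 m³/s²
2a = 8.082 × 10^10 m
ε = −GM/(2a) = -1.69389 × 10^6 J/kg ≈ -1.694 MJ/kg

Final answer: -1.694 MJ/kg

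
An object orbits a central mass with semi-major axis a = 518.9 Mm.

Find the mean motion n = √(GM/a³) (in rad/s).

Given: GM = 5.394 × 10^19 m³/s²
a = 518.9 Mm = 5.189 × 10^8 m
GM = 5.394 × 10^19 m³/s²
a³ = 1.39718 × 10^26 m³
GM/a³ = (5.394 × 10^19) / (1.39718 × 10^26) = 3.86065 × 10^-7 s⁻²
n = √(GM/a³) = 0.000621341 rad/s ≈ 0.0006213 rad/s

Final answer: n = 0.0006213 rad/s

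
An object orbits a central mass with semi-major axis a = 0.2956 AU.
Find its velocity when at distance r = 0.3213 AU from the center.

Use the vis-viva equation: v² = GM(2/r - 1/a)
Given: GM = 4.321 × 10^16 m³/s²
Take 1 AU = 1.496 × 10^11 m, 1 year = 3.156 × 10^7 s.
a = 0.2956 AU = 4.42218 × 10^10 m
r = 0.3213 AU = 4.80665 × 10^10 m
GM = 4.321 × 10^16 m³/s²
2/r − 1/a = 4.1609 × 10^-11 − 2.26133 × 10^-11 = 1.89957 × 10^-11 m⁻¹
v² = GM (2/r − 1/a) = 820806 m²/s²
v = 905.983 m/s ≈ 0.1911 AU/year

Final answer: 0.1911 AU/year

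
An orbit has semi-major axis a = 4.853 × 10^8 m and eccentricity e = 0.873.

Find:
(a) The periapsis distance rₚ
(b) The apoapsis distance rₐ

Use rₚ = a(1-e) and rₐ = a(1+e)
a = 4.853 × 10^8 m
e = 0.873:  1 − e = 0.127,  1 + e = 1.873
(a) rₚ = a(1 − e) = 4.853 × 10^8 m × 0.127 = 6.16331 × 10^7 m ≈ 6.163 × 10^7 m
(b) rₐ = a(1 + e) = 4.853 × 10^8 m × 1.873 = 9.08967 × 10^8 m ≈ 9.09 × 10^8 m

Final answer:
(a) rₚ = 6.163 × 10^7 m
(b) rₐ = 9.09 × 10^8 m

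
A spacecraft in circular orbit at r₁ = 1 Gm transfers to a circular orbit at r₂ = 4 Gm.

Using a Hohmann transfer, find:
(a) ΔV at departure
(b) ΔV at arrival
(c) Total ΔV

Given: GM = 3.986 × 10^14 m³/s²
r₁ = 1 Gm = 1 × 10^9 m
r₂ = 4 Gm = 4 × 10^9 m
GM = 3.986 × 10^14 m³/s²
Transfer ellipse: a_t = (r₁ + r₂)/2 = 2.5 × 10^9 m
Circular speed at r₁: v₁ = √(GM/r₁) = 631.348 m/s
Transfer speed at r₁ (periapsis): v₁ₜ = √(GM(2/r₁ − 1/a_t)) = 798.599 m/s
(a) ΔV₁ = v₁ₜ − v₁ = 167.251 m/s ≈ 167.3 m/s
Circular speed at r₂: v₂ = √(GM/r₂) = 315.674 m/s
Transfer speed at r₂ (apoapsis): v₂ₜ = √(GM(2/r₂ − 1/a_t)) = 199.65 m/s
(b) ΔV₂ = v₂ − v₂ₜ = 116.024 m/s ≈ 116 m/s
(c) ΔV_total = ΔV₁ + ΔV₂ = 283.275 m/s ≈ 283.3 m/s

Final answer:
(a) ΔV₁ = 167.3 m/s
(b) ΔV₂ = 116 m/s
(c) ΔV_total = 283.3 m/s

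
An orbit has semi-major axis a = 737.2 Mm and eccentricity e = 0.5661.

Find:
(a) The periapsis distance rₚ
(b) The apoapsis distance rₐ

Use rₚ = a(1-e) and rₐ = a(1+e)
a = 737.2 Mm = 7.372 × 10^8 m
e = 0.5661:  1 − e = 0.4339,  1 + e = 1.5661
(a) rₚ = a(1 − e) = 7.372 × 10^8 m × 0.4339 = 3.19871 × 10^8 m ≈ 319.9 Mm
(b) rₐ = a(1 + e) = 7.372 × 10^8 m × 1.5661 = 1.15453 × 10^9 m ≈ 1.155 Gm

Final answer:
(a) rₚ = 319.9 Mm
(b) rₐ = 1.155 Gm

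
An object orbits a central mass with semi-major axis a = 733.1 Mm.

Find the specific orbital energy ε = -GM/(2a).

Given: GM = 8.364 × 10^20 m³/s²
a = 733.1 Mm = 7.331 × 10^8 m
GM = 8.364 × 10^20 m³/s²
2a = 1.4662 × 10^9 m
ε = −GM/(2a) = -5.70454 × 10^11 J/kg ≈ -570.5 GJ/kg

Final answer: -570.5 GJ/kg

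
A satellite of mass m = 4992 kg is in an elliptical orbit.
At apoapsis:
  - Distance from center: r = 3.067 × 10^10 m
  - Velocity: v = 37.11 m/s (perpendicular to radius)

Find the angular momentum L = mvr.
r = 3.067 × 10^10 m
v = 37.11 m/s
vr = 37.11 × 3.067 × 10^10 = 1.13816 × 10^12 m²/s
L = m × vr = 4992 × 1.13816 × 10^12 = 5.68171 × 10^15 kg·m²/s ≈ 5.682 × 10^15 kg·m²/s

Final answer: L = 5.682 × 10^15 kg·m²/s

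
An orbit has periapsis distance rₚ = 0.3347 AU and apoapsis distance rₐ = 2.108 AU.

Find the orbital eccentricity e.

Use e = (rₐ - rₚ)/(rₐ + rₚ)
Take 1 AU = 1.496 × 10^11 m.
rₚ = 0.3347 AU = 5.00711 × 10^10 m
rₐ = 2.108 AU = 3.15357 × 10^11 m
rₐ − rₚ = 2.65286 × 10^11 m
rₐ + rₚ = 3.65428 × 10^11 m
e = (rₐ − rₚ)/(rₐ + rₚ) = 0.725959

Final answer: e = 0.726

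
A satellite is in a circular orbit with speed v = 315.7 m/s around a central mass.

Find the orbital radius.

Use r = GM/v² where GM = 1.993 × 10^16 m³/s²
v = 315.7 m/s
GM = 1.993 × 10^16 m³/s²
v² = 99666.5 m²/s²
r = GM/v² = (1.993 × 10^16) / 99666.5 = 1.99967 × 10^11 m ≈ 200 Gm

Final answer: 200 Gm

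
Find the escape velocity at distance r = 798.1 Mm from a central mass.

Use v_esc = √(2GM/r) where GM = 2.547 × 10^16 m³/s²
r = 798.1 Mm = 7.981 × 10^8 m
GM = 2.547 × 10^16 m³/s²
2GM/r = 2 × (2.547 × 10^16) / (7.981 × 10^8) = 6.38266 × 10^7 m²/s²
v_esc = √(2GM/r) = 7989.15 m/s ≈ 7.989 km/s

Final answer: 7.989 km/s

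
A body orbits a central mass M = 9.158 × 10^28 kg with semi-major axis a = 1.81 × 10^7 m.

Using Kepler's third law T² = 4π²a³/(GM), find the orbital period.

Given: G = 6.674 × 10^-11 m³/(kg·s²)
M = 9.158 × 10^28 kg
GM = G × M = 6.674 × 10^-11 × 9.158 × 10^28 = 6.11205 × 10^18 m³/s²
a = 1.81 × 10^7 m
a³ = 5.92974 × 10^21 m³
T = 2π √(a³/GM) = 2π √((5.92974 × 10^21) / (6.11205 × 10^18)) = 2π × 31.1476 s
T = 195.706 s ≈ 3.262 minutes

Final answer: 3.262 minutes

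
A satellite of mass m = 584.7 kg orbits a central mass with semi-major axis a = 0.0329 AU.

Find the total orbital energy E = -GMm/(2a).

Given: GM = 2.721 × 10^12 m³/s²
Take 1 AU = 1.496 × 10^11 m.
a = 0.0329 AU = 4.92184 × 10^9 m
GM = 2.721 × 10^12 m³/s²
2a = 9.84368 × 10^9 m
GMm = 2.721 × 10^12 × 584.7 = 1.59097 × 10^15 m³·kg/s²
E = −GMm/(2a) = -161623 J ≈ -161.6 kJ

Final answer: -161.6 kJ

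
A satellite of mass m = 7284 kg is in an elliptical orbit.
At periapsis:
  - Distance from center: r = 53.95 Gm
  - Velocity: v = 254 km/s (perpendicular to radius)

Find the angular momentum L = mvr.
r = 53.95 Gm = 5.395 × 10^10 m
v = 254 km/s = 254000 m/s
vr = 254000 × 5.395 × 10^10 = 1.37033 × 10^16 m²/s
L = m × vr = 7284 × 1.37033 × 10^16 = 9.98148 × 10^19 kg·m²/s ≈ 9.981 × 10^19 kg·m²/s

Final answer: L = 9.981 × 10^19 kg·m²/s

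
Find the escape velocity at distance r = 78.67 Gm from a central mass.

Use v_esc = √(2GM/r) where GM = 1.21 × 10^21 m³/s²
r = 78.67 Gm = 7.867 × 10^10 m
GM = 1.21 × 10^21 m³/s²
2GM/r = 2 × (1.21 × 10^21) / (7.867 × 10^10) = 3.07614 × 10^10 m²/s²
v_esc = √(2GM/r) = 175389 m/s ≈ 175.4 km/s

Final answer: 175.4 km/s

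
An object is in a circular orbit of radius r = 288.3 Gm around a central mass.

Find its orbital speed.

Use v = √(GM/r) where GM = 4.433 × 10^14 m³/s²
r = 288.3 Gm = 2.883 × 10^11 m
GM = 4.433 × 10^14 m³/s²
GM/r = (4.433 × 10^14) / (2.883 × 10^11) = 1537.63 m²/s²
v = √(GM/r) = 39.2127 m/s ≈ 39.21 m/s

Final answer: 39.21 m/s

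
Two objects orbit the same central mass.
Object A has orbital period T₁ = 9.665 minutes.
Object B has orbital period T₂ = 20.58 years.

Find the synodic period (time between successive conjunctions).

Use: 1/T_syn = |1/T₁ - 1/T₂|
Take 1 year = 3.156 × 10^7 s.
T₁ = 9.665 minutes = 579.9 s
T₂ = 20.58 years = 6.49505 × 10^8 s
1/T₁ = 0.00172444 s⁻¹
1/T₂ = 1.53963 × 10^-9 s⁻¹
|1/T₁ − 1/T₂| = 0.00172443 s⁻¹
T_syn = 1 / |1/T₁ − 1/T₂| = 579.901 s ≈ 9.665 minutes

Final answer: T_syn = 9.665 minutes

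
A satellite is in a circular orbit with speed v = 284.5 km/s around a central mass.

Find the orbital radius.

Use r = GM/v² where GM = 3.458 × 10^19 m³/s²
v = 284.5 km/s = 284500 m/s
GM = 3.458 × 10^19 m³/s²
v² = 8.09402 × 10^10 m²/s²
r = GM/v² = (3.458 × 10^19) / (8.09402 × 10^10) = 4.27229 × 10^8 m ≈ 427.2 Mm

Final answer: 427.2 Mm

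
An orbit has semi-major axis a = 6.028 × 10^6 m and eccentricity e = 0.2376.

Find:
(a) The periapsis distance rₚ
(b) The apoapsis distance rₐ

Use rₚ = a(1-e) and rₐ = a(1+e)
a = 6.028 × 10^6 m
e = 0.2376:  1 − e = 0.7624,  1 + e = 1.2376
(a) rₚ = a(1 − e) = 6.028 × 10^6 m × 0.7624 = 4.59575 × 10^6 m ≈ 4.596 × 10^6 m
(b) rₐ = a(1 + e) = 6.028 × 10^6 m × 1.2376 = 7.46025 × 10^6 m ≈ 7.46 × 10^6 m

Final answer:
(a) rₚ = 4.596 × 10^6 m
(b) rₐ = 7.46 × 10^6 m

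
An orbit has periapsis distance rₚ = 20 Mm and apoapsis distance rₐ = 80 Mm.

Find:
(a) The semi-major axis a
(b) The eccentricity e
rₚ = 20 Mm = 2 × 10^7 m
rₐ = 80 Mm = 8 × 10^7 m
(a) a = (rₚ + rₐ)/2 = 5 × 10^7 m ≈ 50 Mm
(b) e = (rₐ − rₚ)/(rₐ + rₚ) = (6 × 10^7) / (1 × 10^8) = 0.6

Final answer:
(a) a = 50 Mm
(b) e = 0.6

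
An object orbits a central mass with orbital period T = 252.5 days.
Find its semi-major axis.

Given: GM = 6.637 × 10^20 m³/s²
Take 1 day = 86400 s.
T = 252.5 days = 2.1816 × 10^7 s
GM = 6.637 × 10^20 m³/s²
Kepler's third law: a³ = GM T² / (4π²)
T² = 4.75938 × 10^14 s²
a³ = (6.637 × 10^20) × (4.75938 × 10^14) / (4π²) = 8.00133 × 10^33 m³
a = (a³)^(1/3) = 2.00011 × 10^11 m ≈ 200 Gm

Final answer: 200 Gm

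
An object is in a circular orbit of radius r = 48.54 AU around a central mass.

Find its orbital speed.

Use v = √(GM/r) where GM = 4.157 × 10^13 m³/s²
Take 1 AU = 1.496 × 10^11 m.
r = 48.54 AU = 7.26158 × 10^12 m
GM = 4.157 × 10^13 m³/s²
GM/r = (4.157 × 10^13) / (7.26158 × 10^12) = 5.72465 m²/s²
v = √(GM/r) = 2.39262 m/s ≈ 2.393 m/s

Final answer: 2.393 m/s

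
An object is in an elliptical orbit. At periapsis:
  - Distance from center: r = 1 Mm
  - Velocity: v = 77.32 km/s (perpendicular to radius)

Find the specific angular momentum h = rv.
r = 1 Mm = 1 × 10^6 m
v = 77.32 km/s = 77320 m/s
h = rv = 1 × 10^6 × 77320 = 7.732 × 10^10 m²/s ≈ 7.732 × 10^10 m²/s

Final answer: h = 7.732 × 10^10 m²/s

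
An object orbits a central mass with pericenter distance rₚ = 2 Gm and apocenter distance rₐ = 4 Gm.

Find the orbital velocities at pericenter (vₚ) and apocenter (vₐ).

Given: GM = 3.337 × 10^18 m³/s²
rₚ = 2 Gm = 2 × 10^9 m
rₐ = 4 Gm = 4 × 10^9 m
GM = 3.337 × 10^18 m³/s²
a = (rₚ + rₐ)/2 = 3 × 10^9 m
Vis-viva: v² = GM (2/r − 1/a)
vₚ² = 3.337 × 10^18 × (1 × 10^-9 − 3.33333 × 10^-10) = 2.22467 × 10^9 m²/s²
vₚ = 47166.4 m/s ≈ 47.17 km/s
vₐ² = 3.337 × 10^18 × (5 × 10^-10 − 3.33333 × 10^-10) = 5.56167 × 10^8 m²/s²
vₐ = 23583.2 m/s ≈ 23.58 km/s

Final answer: vₚ = 47.17 km/s, vₐ = 23.58 km/s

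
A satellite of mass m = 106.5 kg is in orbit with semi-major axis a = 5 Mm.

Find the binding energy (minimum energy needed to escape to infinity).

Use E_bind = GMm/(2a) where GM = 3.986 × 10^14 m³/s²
a = 5 Mm = 5 × 10^6 m
GM = 3.986 × 10^14 m³/s²
m = 106.5 kg
GMm = 3.986 × 10^14 × 106.5 = 4.24509 × 10^16 m³·kg/s²
2a = 1 × 10^7 m
E_bind = GMm/(2a) = 4.24509 × 10^9 J ≈ 4.245 GJ

Final answer: 4.245 GJ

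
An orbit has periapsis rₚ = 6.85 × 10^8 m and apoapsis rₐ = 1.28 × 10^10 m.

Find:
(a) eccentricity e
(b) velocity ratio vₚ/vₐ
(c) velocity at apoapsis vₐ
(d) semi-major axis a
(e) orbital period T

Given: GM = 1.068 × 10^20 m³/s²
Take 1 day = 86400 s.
rₚ = 6.85 × 10^8 m
rₐ = 1.28 × 10^10 m
GM = 1.068 × 10^20 m³/s²
a = (rₚ + rₐ)/2 = 6.7425 × 10^9 m
e = (rₐ − rₚ)/(rₐ + rₚ) = (1.2115 × 10^10) / (1.3485 × 10^10) = 0.898406
(a) e = 0.898406 ≈ 0.8984
(b) vₚ/vₐ = rₐ/rₚ (angular momentum) = (1.28 × 10^10) / (6.85 × 10^8) = 18.6861 ≈ 18.69
(c) vₐ² = GM (2/rₐ − 1/a) = 1.068 × 10^20 × (1.5625 × 10^-10 − 1.48313 × 10^-10) = 8.47678 × 10^8 m²/s²;  vₐ = 29114.9 m/s ≈ 29.11 km/s
(d) a = 6.7425 × 10^9 m ≈ 6.742 × 10^9 m
(e) a³ = 3.06523 × 10^29 m³;  T = 2π √(a³/GM) = 2π × 53573 s = 336609 s ≈ 3.896 days

Final answer:
(a) eccentricity e = 0.8984
(b) velocity ratio vₚ/vₐ = 18.69
(c) velocity at apoapsis vₐ = 29.11 km/s
(d) semi-major axis a = 6.742 × 10^9 m
(e) orbital period T = 3.896 days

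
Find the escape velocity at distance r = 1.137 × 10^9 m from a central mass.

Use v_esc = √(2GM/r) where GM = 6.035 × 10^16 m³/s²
r = 1.137 × 10^9 m
GM = 6.035 × 10^16 m³/s²
2GM/r = 2 × (6.035 × 10^16) / (1.137 × 10^9) = 1.06157 × 10^8 m²/s²
v_esc = √(2GM/r) = 10303.2 m/s ≈ 10.3 km/s

Final answer: 10.3 km/s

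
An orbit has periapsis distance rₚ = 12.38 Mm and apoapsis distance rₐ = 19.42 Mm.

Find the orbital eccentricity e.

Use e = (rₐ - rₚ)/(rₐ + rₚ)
rₚ = 12.38 Mm = 1.238 × 10^7 m
rₐ = 19.42 Mm = 1.942 × 10^7 m
rₐ − rₚ = 7.04 × 10^6 m
rₐ + rₚ = 3.18 × 10^7 m
e = (rₐ − rₚ)/(rₐ + rₚ) = 0.221384

Final answer: e = 0.2214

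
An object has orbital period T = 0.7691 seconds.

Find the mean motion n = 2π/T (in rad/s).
T = 0.7691 seconds
n = 2π / 0.7691 s = 8.16953 rad/s ≈ 8.17 rad/s

Final answer: n = 8.17 rad/s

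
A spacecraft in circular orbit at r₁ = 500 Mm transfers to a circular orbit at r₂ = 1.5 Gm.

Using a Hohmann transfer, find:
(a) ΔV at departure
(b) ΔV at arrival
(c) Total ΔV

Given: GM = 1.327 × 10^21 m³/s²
r₁ = 500 Mm = 5 × 10^8 m
r₂ = 1.5 Gm = 1.5 × 10^9 m
GM = 1.327 × 10^21 m³/s²
Transfer ellipse: a_t = (r₁ + r₂)/2 = 1 × 10^9 m
Circular speed at r₁: v₁ = √(GM/r₁) = 1.62911 × 10^6 m/s
Transfer speed at r₁ (periapsis): v₁ₜ = √(GM(2/r₁ − 1/a_t)) = 1.99524 × 10^6 m/s
(a) ΔV₁ = v₁ₜ − v₁ = 366134 m/s ≈ 366.1 km/s
Circular speed at r₂: v₂ = √(GM/r₂) = 940567 m/s
Transfer speed at r₂ (apoapsis): v₂ₜ = √(GM(2/r₂ − 1/a_t)) = 665081 m/s
(b) ΔV₂ = v₂ − v₂ₜ = 275486 m/s ≈ 275.5 km/s
(c) ΔV_total = ΔV₁ + ΔV₂ = 641620 m/s ≈ 641.6 km/s

Final answer:
(a) ΔV₁ = 366.1 km/s
(b) ΔV₂ = 275.5 km/s
(c) ΔV_total = 641.6 km/s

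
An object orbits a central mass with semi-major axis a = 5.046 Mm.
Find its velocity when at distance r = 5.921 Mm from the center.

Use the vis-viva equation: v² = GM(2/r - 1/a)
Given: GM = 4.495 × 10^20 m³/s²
a = 5.046 Mm = 5.046 × 10^6 m
r = 5.921 Mm = 5.921 × 10^6 m
GM = 4.495 × 10^20 m³/s²
2/r − 1/a = 3.37781 × 10^-7 − 1.98177 × 10^-7 = 1.39604 × 10^-7 m⁻¹
v² = GM (2/r − 1/a) = 6.2752 × 10^13 m²/s²
v = 7.92162 × 10^6 m/s ≈ 7922 km/s

Final answer: 7922 km/s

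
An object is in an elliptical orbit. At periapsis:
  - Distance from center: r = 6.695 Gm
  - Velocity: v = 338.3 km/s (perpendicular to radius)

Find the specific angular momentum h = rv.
r = 6.695 Gm = 6.695 × 10^9 m
v = 338.3 km/s = 338300 m/s
h = rv = 6.695 × 10^9 × 338300 = 2.26492 × 10^15 m²/s ≈ 2.265 × 10^15 m²/s

Final answer: h = 2.265 × 10^15 m²/s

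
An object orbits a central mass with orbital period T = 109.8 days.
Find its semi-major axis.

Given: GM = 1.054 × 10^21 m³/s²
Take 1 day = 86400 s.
T = 109.8 days = 9.48672 × 10^6 s
GM = 1.054 × 10^21 m³/s²
Kepler's third law: a³ = GM T² / (4π²)
T² = 8.99979 × 10^13 s²
a³ = (1.054 × 10^21) × (8.99979 × 10^13) / (4π²) = 2.40277 × 10^33 m³
a = (a³)^(1/3) = 1.33938 × 10^11 m ≈ 1.339 × 10^11 m

Final answer: 1.339 × 10^11 m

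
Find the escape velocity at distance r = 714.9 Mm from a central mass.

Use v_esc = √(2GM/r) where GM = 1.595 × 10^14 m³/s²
r = 714.9 Mm = 7.149 × 10^8 m
GM = 1.595 × 10^14 m³/s²
2GM/r = 2 × (1.595 × 10^14) / (7.149 × 10^8) = 446216 m²/s²
v_esc = √(2GM/r) = 667.994 m/s ≈ 668 m/s

Final answer: 668 m/s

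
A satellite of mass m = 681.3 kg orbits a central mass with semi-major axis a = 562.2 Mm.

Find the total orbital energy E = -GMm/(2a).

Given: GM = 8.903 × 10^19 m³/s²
a = 562.2 Mm = 5.622 × 10^8 m
GM = 8.903 × 10^19 m³/s²
2a = 1.1244 × 10^9 m
GMm = 8.903 × 10^19 × 681.3 = 6.06561 × 10^22 m³·kg/s²
E = −GMm/(2a) = -5.39453 × 10^13 J ≈ -53.95 TJ

Final answer: -53.95 TJ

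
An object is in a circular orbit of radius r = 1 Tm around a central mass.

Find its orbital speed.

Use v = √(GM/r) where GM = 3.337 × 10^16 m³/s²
r = 1 Tm = 1 × 10^12 m
GM = 3.337 × 10^16 m³/s²
GM/r = (3.337 × 10^16) / (1 × 10^12) = 33370 m²/s²
v = √(GM/r) = 182.675 m/s ≈ 182.7 m/s

Final answer: 182.7 m/s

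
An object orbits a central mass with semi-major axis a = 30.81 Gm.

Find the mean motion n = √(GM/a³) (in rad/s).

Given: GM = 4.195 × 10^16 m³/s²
a = 30.81 Gm = 3.081 × 10^10 m
GM = 4.195 × 10^16 m³/s²
a³ = 2.92466 × 10^31 m³
GM/a³ = (4.195 × 10^16) / (2.92466 × 10^31) = 1.43436 × 10^-15 s⁻²
n = √(GM/a³) = 3.78729 × 10^-8 rad/s ≈ 3.787 × 10^-8 rad/s

Final answer: n = 3.787 × 10^-8 rad/s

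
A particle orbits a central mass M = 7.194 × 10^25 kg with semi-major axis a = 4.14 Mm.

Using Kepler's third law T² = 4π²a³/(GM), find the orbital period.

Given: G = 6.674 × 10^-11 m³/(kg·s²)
M = 7.194 × 10^25 kg
GM = G × M = 6.674 × 10^-11 × 7.194 × 10^25 = 4.80128 × 10^15 m³/s²
a = 4.14 Mm = 4.14 × 10^6 m
a³ = 7.09579 × 10^19 m³
T = 2π √(a³/GM) = 2π √((7.09579 × 10^19) / (4.80128 × 10^15)) = 2π × 121.569 s
T = 763.839 s ≈ 12.73 minutes

Final answer: 12.73 minutes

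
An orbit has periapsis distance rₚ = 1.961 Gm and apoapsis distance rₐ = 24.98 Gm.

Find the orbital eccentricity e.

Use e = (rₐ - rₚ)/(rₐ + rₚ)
rₚ = 1.961 Gm = 1.961 × 10^9 m
rₐ = 24.98 Gm = 2.498 × 10^10 m
rₐ − rₚ = 2.3019 × 10^10 m
rₐ + rₚ = 2.6941 × 10^10 m
e = (rₐ − rₚ)/(rₐ + rₚ) = 0.854423

Final answer: e = 0.8544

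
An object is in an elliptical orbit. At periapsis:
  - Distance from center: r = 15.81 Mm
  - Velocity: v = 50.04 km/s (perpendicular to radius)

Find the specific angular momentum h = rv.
r = 15.81 Mm = 1.581 × 10^7 m
v = 50.04 km/s = 50040 m/s
h = rv = 1.581 × 10^7 × 50040 = 7.91132 × 10^11 m²/s ≈ 7.911 × 10^11 m²/s

Final answer: h = 7.911 × 10^11 m²/s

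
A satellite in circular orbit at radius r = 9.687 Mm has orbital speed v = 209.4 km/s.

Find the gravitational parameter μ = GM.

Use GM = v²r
r = 9.687 Mm = 9.687 × 10^6 m
v = 209.4 km/s = 209400 m/s
v² = 4.38484 × 10^10 m²/s²
GM = v²r = 4.38484 × 10^10 × 9.687 × 10^6 = 4.24759 × 10^17 m³/s²
GM ≈ 4.248 × 10^17 m³/s²

Final answer: GM = 4.248 × 10^17 m³/s²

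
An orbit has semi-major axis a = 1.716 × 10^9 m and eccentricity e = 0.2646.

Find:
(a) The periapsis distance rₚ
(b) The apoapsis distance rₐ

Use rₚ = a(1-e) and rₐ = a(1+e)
a = 1.716 × 10^9 m
e = 0.2646:  1 − e = 0.7354,  1 + e = 1.2646
(a) rₚ = a(1 − e) = 1.716 × 10^9 m × 0.7354 = 1.26195 × 10^9 m ≈ 1.262 × 10^9 m
(b) rₐ = a(1 + e) = 1.716 × 10^9 m × 1.2646 = 2.17005 × 10^9 m ≈ 2.17 × 10^9 m

Final answer:
(a) rₚ = 1.262 × 10^9 m
(b) rₐ = 2.17 × 10^9 m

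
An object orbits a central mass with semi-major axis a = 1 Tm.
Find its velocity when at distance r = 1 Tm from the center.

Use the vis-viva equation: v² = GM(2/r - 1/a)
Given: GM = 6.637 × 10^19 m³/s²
a = 1 Tm = 1 × 10^12 m
r = 1 Tm = 1 × 10^12 m
GM = 6.637 × 10^19 m³/s²
2/r − 1/a = 2 × 10^-12 − 1 × 10^-12 = 1 × 10^-12 m⁻¹
v² = GM (2/r − 1/a) = 6.637 × 10^7 m²/s²
v = 8146.78 m/s ≈ 8.147 km/s

Final answer: 8.147 km/s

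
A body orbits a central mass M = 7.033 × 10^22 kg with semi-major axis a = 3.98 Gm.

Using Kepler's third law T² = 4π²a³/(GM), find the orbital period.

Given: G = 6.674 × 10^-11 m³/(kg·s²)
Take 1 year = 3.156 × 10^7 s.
M = 7.033 × 10^22 kg
GM = G × M = 6.674 × 10^-11 × 7.033 × 10^22 = 4.69382 × 10^12 m³/s²
a = 3.98 Gm = 3.98 × 10^9 m
a³ = 6.30448 × 10^28 m³
T = 2π √(a³/GM) = 2π √((6.30448 × 10^28) / (4.69382 × 10^12)) = 2π × 1.15894 × 10^8 s
T = 7.28184 × 10^8 s ≈ 23.07 years

Final answer: 23.07 years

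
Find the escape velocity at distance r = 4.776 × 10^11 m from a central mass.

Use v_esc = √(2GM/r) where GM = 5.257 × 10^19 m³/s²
r = 4.776 × 10^11 m
GM = 5.257 × 10^19 m³/s²
2GM/r = 2 × (5.257 × 10^19) / (4.776 × 10^11) = 2.20142 × 10^8 m²/s²
v_esc = √(2GM/r) = 14837.2 m/s ≈ 14.84 km/s

Final answer: 14.84 km/s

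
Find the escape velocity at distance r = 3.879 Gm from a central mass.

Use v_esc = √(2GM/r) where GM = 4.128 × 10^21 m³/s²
r = 3.879 Gm = 3.879 × 10^9 m
GM = 4.128 × 10^21 m³/s²
2GM/r = 2 × (4.128 × 10^21) / (3.879 × 10^9) = 2.12838 × 10^12 m²/s²
v_esc = √(2GM/r) = 1.4589 × 10^6 m/s ≈ 1459 km/s

Final answer: 1459 km/s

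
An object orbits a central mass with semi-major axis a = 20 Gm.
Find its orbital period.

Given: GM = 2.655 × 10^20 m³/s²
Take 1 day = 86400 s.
a = 20 Gm = 2 × 10^10 m
GM = 2.655 × 10^20 m³/s²
a³ = 8 × 10^30 m³
T = 2π √(a³/GM) = 2π √((8 × 10^30) / (2.655 × 10^20)) = 2π × 173585 s
T = 1.09067 × 10^6 s ≈ 12.62 days

Final answer: 12.62 days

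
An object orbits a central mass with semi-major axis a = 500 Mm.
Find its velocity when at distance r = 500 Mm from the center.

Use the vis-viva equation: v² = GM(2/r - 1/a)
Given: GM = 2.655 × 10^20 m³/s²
a = 500 Mm = 5 × 10^8 m
r = 500 Mm = 5 × 10^8 m
GM = 2.655 × 10^20 m³/s²
2/r − 1/a = 4 × 10^-9 − 2 × 10^-9 = 2 × 10^-9 m⁻¹
v² = GM (2/r − 1/a) = 5.31 × 10^11 m²/s²
v = 728697 m/s ≈ 728.7 km/s

Final answer: 728.7 km/s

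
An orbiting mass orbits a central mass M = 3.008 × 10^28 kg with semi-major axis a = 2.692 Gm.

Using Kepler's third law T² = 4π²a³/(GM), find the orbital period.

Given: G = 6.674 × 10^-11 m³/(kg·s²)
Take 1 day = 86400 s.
M = 3.008 × 10^28 kg
GM = G × M = 6.674 × 10^-11 × 3.008 × 10^28 = 2.00754 × 10^18 m³/s²
a = 2.692 Gm = 2.692 × 10^9 m
a³ = 1.95086 × 10^28 m³
T = 2π √(a³/GM) = 2π √((1.95086 × 10^28) / (2.00754 × 10^18)) = 2π × 98578.1 s
T = 619385 s ≈ 7.169 days

Final answer: 7.169 days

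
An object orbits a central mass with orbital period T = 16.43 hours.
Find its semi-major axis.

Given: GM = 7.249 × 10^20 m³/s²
T = 16.43 hours = 59148 s
GM = 7.249 × 10^20 m³/s²
Kepler's third law: a³ = GM T² / (4π²)
T² = 3.49849 × 10^9 s²
a³ = (7.249 × 10^20) × (3.49849 × 10^9) / (4π²) = 6.4239 × 10^28 m³
a = (a³)^(1/3) = 4.00497 × 10^9 m ≈ 4.005 Gm

Final answer: 4.005 Gm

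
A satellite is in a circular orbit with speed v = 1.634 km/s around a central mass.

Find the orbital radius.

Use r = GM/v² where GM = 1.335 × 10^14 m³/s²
v = 1.634 km/s = 1634 m/s
GM = 1.335 × 10^14 m³/s²
v² = 2.66996 × 10^6 m²/s²
r = GM/v² = (1.335 × 10^14) / (2.66996 × 10^6) = 5.00008 × 10^7 m ≈ 50 Mm

Final answer: 50 Mm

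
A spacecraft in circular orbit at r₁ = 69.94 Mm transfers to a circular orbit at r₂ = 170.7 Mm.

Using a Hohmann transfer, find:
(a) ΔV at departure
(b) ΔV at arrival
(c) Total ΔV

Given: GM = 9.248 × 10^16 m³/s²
r₁ = 69.94 Mm = 6.994 × 10^7 m
r₂ = 170.7 Mm = 1.707 × 10^8 m
GM = 9.248 × 10^16 m³/s²
Transfer ellipse: a_t = (r₁ + r₂)/2 = 1.2032 × 10^8 m
Circular speed at r₁: v₁ = √(GM/r₁) = 36363.1 m/s
Transfer speed at r₁ (periapsis): v₁ₜ = √(GM(2/r₁ − 1/a_t)) = 43312.1 m/s
(a) ΔV₁ = v₁ₜ − v₁ = 6948.95 m/s ≈ 6.949 km/s
Circular speed at r₂: v₂ = √(GM/r₂) = 23275.9 m/s
Transfer speed at r₂ (apoapsis): v₂ₜ = √(GM(2/r₂ − 1/a_t)) = 17746 m/s
(b) ΔV₂ = v₂ − v₂ₜ = 5529.91 m/s ≈ 5.53 km/s
(c) ΔV_total = ΔV₁ + ΔV₂ = 12478.9 m/s ≈ 12.48 km/s

Final answer:
(a) ΔV₁ = 6.949 km/s
(b) ΔV₂ = 5.53 km/s
(c) ΔV_total = 12.48 km/s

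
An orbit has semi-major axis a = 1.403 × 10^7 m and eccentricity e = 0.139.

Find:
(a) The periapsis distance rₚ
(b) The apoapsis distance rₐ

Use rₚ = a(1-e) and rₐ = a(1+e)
a = 1.403 × 10^7 m
e = 0.139:  1 − e = 0.861,  1 + e = 1.139
(a) rₚ = a(1 − e) = 1.403 × 10^7 m × 0.861 = 1.20798 × 10^7 m ≈ 1.208 × 10^7 m
(b) rₐ = a(1 + e) = 1.403 × 10^7 m × 1.139 = 1.59802 × 10^7 m ≈ 1.598 × 10^7 m

Final answer:
(a) rₚ = 1.208 × 10^7 m
(b) rₐ = 1.598 × 10^7 m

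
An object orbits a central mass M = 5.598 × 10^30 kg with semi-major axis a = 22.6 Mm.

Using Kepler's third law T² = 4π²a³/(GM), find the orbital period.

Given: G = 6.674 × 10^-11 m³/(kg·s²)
M = 5.598 × 10^30 kg
GM = G × M = 6.674 × 10^-11 × 5.598 × 10^30 = 3.73611 × 10^20 m³/s²
a = 22.6 Mm = 2.26 × 10^7 m
a³ = 1.15432 × 10^22 m³
T = 2π √(a³/GM) = 2π √((1.15432 × 10^22) / (3.73611 × 10^20)) = 2π × 5.55844 s
T = 34.9247 s ≈ 34.92 seconds

Final answer: 34.92 seconds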